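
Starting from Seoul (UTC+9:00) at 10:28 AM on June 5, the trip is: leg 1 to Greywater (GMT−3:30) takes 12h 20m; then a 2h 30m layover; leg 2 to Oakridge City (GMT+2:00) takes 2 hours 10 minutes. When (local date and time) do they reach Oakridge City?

Convert departure to UTC: 10:28 AM − 9:00 = 1:28 AM UTC on Jun 5.
Add 12 hours 20 minutes leg 1 → 1:48 PM UTC.
Add 2 hours 30 minutes layover in Greywater → 4:18 PM UTC.
Add 2 hours and 10 minutes leg 2 → 6:28 PM UTC.
Oakridge City is UTC+2:00, so local arrival = 6:28 PM + 2:00 = 8:28 PM on Jun 5.

8:28 PM on June 5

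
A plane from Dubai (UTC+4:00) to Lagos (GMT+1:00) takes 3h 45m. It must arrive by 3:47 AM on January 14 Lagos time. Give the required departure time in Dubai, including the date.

Target arrival in UTC: 3:47 AM − 1:00 = 2:47 AM on Jan 14.
Subtract 3 hours and 45 minutes → departure 11:02 PM UTC on Jan 13.
Dubai is UTC+4:00: 11:02 PM + 4:00 = 3:02 AM on Jan 14.

3:02 AM on January 14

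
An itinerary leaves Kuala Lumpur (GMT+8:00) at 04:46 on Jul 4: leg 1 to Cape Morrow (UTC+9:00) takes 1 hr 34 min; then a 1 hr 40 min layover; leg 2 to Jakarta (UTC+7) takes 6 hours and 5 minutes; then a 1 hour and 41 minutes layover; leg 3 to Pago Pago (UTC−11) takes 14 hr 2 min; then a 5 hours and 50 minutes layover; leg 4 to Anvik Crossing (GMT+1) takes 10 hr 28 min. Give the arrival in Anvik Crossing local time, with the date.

15:06 on Jul 5

Convert departure to UTC: 04:46 − 8:00 = 20:46 UTC on Jul 3.
Add 1 hour 34 minutes leg 1 → 22:20 UTC.
Add 1 hour 40 minutes layover in Cape Morrow → 00:00 UTC (Jul 4).
Add 6 hours and 5 minutes leg 2 → 06:05 UTC.
Add 1 hour 41 minutes layover in Jakarta → 07:46 UTC.
Add 14 hours 2 minutes leg 3 → 21:48 UTC.
Add 5 hours and 50 minutes layover in Pago Pago → 03:38 UTC (Jul 5).
Add 10 hours 28 minutes leg 4 → 14:06 UTC.
Anvik Crossing is UTC+1:00, so local arrival = 14:06 + 1:00 = 15:06 on Jul 5.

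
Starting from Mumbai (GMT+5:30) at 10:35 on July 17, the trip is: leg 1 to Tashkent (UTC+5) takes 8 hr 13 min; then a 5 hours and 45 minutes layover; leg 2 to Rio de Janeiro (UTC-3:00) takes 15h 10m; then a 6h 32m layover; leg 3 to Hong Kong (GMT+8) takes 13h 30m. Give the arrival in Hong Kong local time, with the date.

14:15 on July 19

Convert departure to UTC: 10:35 − 5:30 = 05:05 UTC on Jul 17.
Add 8 hours and 13 minutes leg 1 → 13:18 UTC.
Add 5 hours and 45 minutes layover in Tashkent → 19:03 UTC.
Add 15 hours and 10 minutes leg 2 → 10:13 UTC (Jul 18).
Add 6 hours 32 minutes layover in Rio de Janeiro → 16:45 UTC.
Add 13 hours 30 minutes leg 3 → 06:15 UTC (Jul 19).
Hong Kong is UTC+8:00, so local arrival = 06:15 + 8:00 = 14:15 on Jul 19.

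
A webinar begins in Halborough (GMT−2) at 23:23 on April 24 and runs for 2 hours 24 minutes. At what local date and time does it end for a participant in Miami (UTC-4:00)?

23:47 on Apr 24

Convert start to UTC: 23:23 + 2:00 = 01:23 UTC on Apr 25.
Add 2 hours and 24 minutes duration → 03:47 UTC.
Miami is UTC−4:00, so local end time = 03:47 − 4:00 = 23:47 on Apr 24.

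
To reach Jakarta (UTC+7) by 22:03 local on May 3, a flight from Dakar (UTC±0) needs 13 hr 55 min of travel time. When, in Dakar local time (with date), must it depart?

01:08 on May 3

Target arrival in UTC: 22:03 − 7:00 = 15:03 on May 3.
Subtract 13 hours and 55 minutes → departure 01:08 UTC on May 3.
Dakar is UTC+0, so departure is 01:08 on May 3.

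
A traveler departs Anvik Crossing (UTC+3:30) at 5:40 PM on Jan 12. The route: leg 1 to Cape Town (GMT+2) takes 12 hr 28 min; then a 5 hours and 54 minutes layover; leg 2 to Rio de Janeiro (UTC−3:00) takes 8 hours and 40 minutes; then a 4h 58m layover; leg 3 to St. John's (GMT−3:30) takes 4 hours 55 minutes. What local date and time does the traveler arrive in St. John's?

Convert departure to UTC: 5:40 PM − 3:30 = 2:10 PM UTC on Jan 12.
Add 12 hours 28 minutes leg 1 → 2:38 AM UTC (Jan 13).
Add 5 hours 54 minutes layover in Cape Town → 8:32 AM UTC.
Add 8 hours and 40 minutes leg 2 → 5:12 PM UTC.
Add 4 hours 58 minutes layover in Rio de Janeiro → 10:10 PM UTC.
Add 4 hours 55 minutes leg 3 → 3:05 AM UTC (Jan 14).
St. John's is UTC−3:30, so local arrival = 3:05 AM − 3:30 = 11:35 PM on Jan 13.

11:35 PM on Jan 13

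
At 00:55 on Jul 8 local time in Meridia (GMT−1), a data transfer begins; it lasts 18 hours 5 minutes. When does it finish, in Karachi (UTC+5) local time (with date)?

01:00 on July 9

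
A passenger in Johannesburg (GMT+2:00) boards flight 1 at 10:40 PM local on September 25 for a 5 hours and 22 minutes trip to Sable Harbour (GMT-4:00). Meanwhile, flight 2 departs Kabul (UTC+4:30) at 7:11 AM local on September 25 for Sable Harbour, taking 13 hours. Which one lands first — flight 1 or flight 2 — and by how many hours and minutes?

Flight 1 in UTC: 10:40 PM − 2:00 = 8:40 PM on Sep 25.
+5 hours and 22 minutes → arrive 2:02 AM UTC on Sep 26.
Flight 2 in UTC: 7:11 AM − 4:30 = 2:41 AM on Sep 25.
+13 hours → arrive 3:41 PM UTC on Sep 25.
Flight 2 lands earlier by 10 hours 21 minutes.

the second, by 10 hours 21 minutes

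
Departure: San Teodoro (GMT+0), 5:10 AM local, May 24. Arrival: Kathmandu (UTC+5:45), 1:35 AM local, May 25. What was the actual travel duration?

14 hours 40 minutes

Kathmandu is 5:45 ahead of San Teodoro.
Clock-face elapsed time (ignoring zones) is 20 hours 25 minutes.
Actual elapsed = 20 hours 25 minutes − 5:45 = 14 hours 40 minutes.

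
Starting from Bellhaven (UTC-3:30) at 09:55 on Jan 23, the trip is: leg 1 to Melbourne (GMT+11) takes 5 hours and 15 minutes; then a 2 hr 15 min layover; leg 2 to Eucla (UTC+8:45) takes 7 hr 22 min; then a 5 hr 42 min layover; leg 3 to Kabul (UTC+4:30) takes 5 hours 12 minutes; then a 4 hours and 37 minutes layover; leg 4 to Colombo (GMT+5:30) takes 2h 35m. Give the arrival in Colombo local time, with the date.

03:53 on January 25

Convert departure to UTC: 09:55 + 3:30 = 13:25 UTC on Jan 23.
Add 5 hours and 15 minutes leg 1 → 18:40 UTC.
Add 2 hours and 15 minutes layover in Melbourne → 20:55 UTC.
Add 7 hours and 22 minutes leg 2 → 04:17 UTC (Jan 24).
Add 5 hours and 42 minutes layover in Eucla → 09:59 UTC.
Add 5 hours 12 minutes leg 3 → 15:11 UTC.
Add 4 hours and 37 minutes layover in Kabul → 19:48 UTC.
Add 2 hours 35 minutes leg 4 → 22:23 UTC.
Colombo is UTC+5:30, so local arrival = 22:23 + 5:30 = 03:53 on Jan 25.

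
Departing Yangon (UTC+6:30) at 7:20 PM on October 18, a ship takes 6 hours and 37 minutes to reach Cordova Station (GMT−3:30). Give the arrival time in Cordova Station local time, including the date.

3:57 PM on October 18

Convert departure to UTC: 7:20 PM − 6:30 = 12:50 PM UTC on Oct 18.
Add 6 hours 37 minutes travel time → 7:27 PM UTC.
Cordova Station is UTC−3:30, so local arrival = 7:27 PM − 3:30 = 3:57 PM on Oct 18.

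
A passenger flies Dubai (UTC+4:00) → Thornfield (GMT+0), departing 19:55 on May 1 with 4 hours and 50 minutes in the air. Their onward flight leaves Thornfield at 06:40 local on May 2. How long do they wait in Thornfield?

9 hours 55 minutes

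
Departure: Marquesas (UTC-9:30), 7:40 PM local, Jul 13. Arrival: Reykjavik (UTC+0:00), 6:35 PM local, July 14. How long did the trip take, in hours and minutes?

13 hours 25 minutes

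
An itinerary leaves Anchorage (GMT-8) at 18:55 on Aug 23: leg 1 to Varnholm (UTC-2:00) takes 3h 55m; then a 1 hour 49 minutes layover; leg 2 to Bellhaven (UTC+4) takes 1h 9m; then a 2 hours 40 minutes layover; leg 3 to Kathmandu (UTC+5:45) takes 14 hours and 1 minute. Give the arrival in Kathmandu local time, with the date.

08:14 on August 25

Convert departure to UTC: 18:55 + 8:00 = 02:55 UTC on Aug 24.
Add 3 hours 55 minutes leg 1 → 06:50 UTC.
Add 1 hour 49 minutes layover in Varnholm → 08:39 UTC.
Add 1 hour and 9 minutes leg 2 → 09:48 UTC.
Add 2 hours 40 minutes layover in Bellhaven → 12:28 UTC.
Add 14 hours 1 minute leg 3 → 02:29 UTC (Aug 25).
Kathmandu is UTC+5:45, so local arrival = 02:29 + 5:45 = 08:14 on Aug 25.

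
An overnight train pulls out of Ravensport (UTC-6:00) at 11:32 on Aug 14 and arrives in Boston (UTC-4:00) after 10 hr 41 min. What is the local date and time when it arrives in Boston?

Convert departure to UTC: 11:32 + 6:00 = 17:32 UTC on Aug 14.
Add 10 hours and 41 minutes travel time → 04:13 UTC (Aug 15).
Boston is UTC−4:00, so local arrival = 04:13 − 4:00 = 00:13 on Aug 15.

00:13 on August 15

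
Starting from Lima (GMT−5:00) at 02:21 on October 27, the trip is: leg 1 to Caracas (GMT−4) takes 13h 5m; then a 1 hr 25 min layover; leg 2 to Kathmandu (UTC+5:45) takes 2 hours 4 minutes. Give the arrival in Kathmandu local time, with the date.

05:40 on October 28

Convert departure to UTC: 02:21 + 5:00 = 07:21 UTC on Oct 27.
Add 13 hours 5 minutes leg 1 → 20:26 UTC.
Add 1 hour and 25 minutes layover in Caracas → 21:51 UTC.
Add 2 hours and 4 minutes leg 2 → 23:55 UTC.
Kathmandu is UTC+5:45, so local arrival = 23:55 + 5:45 = 05:40 on Oct 28.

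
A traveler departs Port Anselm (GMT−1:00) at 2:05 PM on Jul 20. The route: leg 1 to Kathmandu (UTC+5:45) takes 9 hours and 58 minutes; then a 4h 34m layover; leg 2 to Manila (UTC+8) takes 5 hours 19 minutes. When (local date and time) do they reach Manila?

6:56 PM on Jul 21

Convert departure to UTC: 2:05 PM + 1:00 = 3:05 PM UTC on Jul 20.
Add 9 hours and 58 minutes leg 1 → 1:03 AM UTC (Jul 21).
Add 4 hours and 34 minutes layover in Kathmandu → 5:37 AM UTC.
Add 5 hours and 19 minutes leg 2 → 10:56 AM UTC.
Manila is UTC+8:00, so local arrival = 10:56 AM + 8:00 = 6:56 PM on Jul 21.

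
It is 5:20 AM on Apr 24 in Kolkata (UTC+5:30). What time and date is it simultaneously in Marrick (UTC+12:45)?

Marrick is 7:15 ahead of Kolkata.
Shift by the zone difference: 5:20 AM + 7:15 = 12:35 PM on Apr 24 in Marrick.

12:35 PM on April 24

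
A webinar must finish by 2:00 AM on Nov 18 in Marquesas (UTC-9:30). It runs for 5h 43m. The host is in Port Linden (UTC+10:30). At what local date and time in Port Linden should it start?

4:17 PM on November 18

Target end time in UTC: 2:00 AM + 9:30 = 11:30 AM on Nov 18.
Subtract 5 hours 43 minutes → start 5:47 AM UTC on Nov 18.
Port Linden is UTC+10:30: 5:47 AM + 10:30 = 4:17 PM on Nov 18.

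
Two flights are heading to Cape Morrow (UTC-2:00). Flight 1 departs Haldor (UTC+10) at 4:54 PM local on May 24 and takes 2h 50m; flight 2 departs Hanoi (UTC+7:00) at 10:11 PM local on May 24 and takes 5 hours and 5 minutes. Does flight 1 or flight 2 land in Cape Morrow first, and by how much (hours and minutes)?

the first, by 10 hours 32 minutes

Flight 1 in UTC: 4:54 PM − 10:00 = 6:54 AM on May 24.
+2 hours and 50 minutes → arrive 9:44 AM UTC on May 24.
Flight 2 in UTC: 10:11 PM − 7:00 = 3:11 PM on May 24.
+5 hours and 5 minutes → arrive 8:16 PM UTC on May 24.
Flight 1 lands earlier by 10 hours 32 minutes.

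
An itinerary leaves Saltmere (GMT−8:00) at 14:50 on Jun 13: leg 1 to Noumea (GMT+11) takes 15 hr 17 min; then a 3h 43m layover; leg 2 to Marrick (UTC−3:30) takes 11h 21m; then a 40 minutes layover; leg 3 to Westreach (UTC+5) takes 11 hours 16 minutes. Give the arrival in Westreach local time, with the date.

22:07 on June 15

Convert departure to UTC: 14:50 + 8:00 = 22:50 UTC on Jun 13.
Add 15 hours and 17 minutes leg 1 → 14:07 UTC (Jun 14).
Add 3 hours 43 minutes layover in Noumea → 17:50 UTC.
Add 11 hours 21 minutes leg 2 → 05:11 UTC (Jun 15).
Add 40 minutes layover in Marrick → 05:51 UTC.
Add 11 hours 16 minutes leg 3 → 17:07 UTC.
Westreach is UTC+5:00, so local arrival = 17:07 + 5:00 = 22:07 on Jun 15.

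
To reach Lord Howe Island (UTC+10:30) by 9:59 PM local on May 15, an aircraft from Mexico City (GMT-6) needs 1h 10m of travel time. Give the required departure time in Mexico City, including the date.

4:19 AM on May 15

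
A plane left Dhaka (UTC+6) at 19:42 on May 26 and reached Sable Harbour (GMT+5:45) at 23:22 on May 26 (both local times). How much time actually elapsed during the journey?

Departure in UTC: 19:42 − 6:00 = 13:42 on May 26.
Arrival in UTC: 23:22 − 5:45 = 17:37 on May 26.
Elapsed = 17:37 − 13:42 = 3 hours 55 minutes.

3 hours 55 minutes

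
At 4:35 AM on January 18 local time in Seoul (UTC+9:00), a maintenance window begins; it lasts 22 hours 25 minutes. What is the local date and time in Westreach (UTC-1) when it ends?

5:00 PM on Jan 18

Convert start to UTC: 4:35 AM − 9:00 = 7:35 PM UTC on Jan 17.
Add 22 hours 25 minutes duration → 6:00 PM UTC (Jan 18).
Westreach is UTC−1:00, so local end time = 6:00 PM − 1:00 = 5:00 PM on Jan 18.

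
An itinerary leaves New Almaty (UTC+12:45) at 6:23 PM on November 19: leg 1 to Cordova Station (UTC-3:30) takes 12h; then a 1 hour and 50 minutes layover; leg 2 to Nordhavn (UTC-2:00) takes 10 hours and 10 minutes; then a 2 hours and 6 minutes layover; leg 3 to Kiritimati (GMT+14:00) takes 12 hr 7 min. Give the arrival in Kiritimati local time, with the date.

9:51 AM on Nov 21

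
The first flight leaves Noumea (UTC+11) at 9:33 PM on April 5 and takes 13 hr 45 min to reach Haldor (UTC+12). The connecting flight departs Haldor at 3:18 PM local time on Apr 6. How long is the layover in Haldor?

Convert departure to UTC: 9:33 PM − 11:00 = 10:33 AM UTC on Apr 5.
Add 13 hours and 45 minutes flight time → 12:18 AM UTC (Apr 6).
Haldor is UTC+12:00, so local arrival = 12:18 AM + 12:00 = 12:18 PM on Apr 6.
Layover = 3:18 PM − 12:18 PM = 3 hours.

3 hours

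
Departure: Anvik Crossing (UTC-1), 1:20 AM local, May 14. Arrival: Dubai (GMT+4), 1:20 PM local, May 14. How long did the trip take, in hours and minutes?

7 hours

Dubai is 5:00 ahead of Anvik Crossing.
Clock-face elapsed time (ignoring zones) is 12 hours.
Actual elapsed = 12 hours − 5:00 = 7 hours.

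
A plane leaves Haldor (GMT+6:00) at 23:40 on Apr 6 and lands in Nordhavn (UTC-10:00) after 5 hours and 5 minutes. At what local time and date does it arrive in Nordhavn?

Convert departure to UTC: 23:40 − 6:00 = 17:40 UTC on Apr 6.
Add 5 hours and 5 minutes travel time → 22:45 UTC.
Nordhavn is UTC−10:00, so local arrival = 22:45 − 10:00 = 12:45 on Apr 6.

12:45 on Apr 6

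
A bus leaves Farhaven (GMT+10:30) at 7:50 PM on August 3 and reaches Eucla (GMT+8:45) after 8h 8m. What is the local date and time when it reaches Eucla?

2:13 AM on August 4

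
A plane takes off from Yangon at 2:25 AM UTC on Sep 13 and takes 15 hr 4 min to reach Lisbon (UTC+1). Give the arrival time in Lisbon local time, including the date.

6:29 PM on Sep 13

Departure is given in UTC: 2:25 AM on Sep 13.
Add 15 hours and 4 minutes → 5:29 PM UTC.
Lisbon is UTC+1:00: 5:29 PM + 1:00 = 6:29 PM on Sep 13.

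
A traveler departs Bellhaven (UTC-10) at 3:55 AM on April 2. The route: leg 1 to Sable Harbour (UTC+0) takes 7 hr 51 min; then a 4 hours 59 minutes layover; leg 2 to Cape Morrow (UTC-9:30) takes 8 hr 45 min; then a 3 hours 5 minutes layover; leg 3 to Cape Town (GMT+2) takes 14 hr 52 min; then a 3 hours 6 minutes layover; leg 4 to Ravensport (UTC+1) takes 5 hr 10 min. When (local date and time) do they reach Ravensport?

Convert departure to UTC: 3:55 AM + 10:00 = 1:55 PM UTC on Apr 2.
Add 7 hours 51 minutes leg 1 → 9:46 PM UTC.
Add 4 hours 59 minutes layover in Sable Harbour → 2:45 AM UTC (Apr 3).
Add 8 hours and 45 minutes leg 2 → 11:30 AM UTC.
Add 3 hours and 5 minutes layover in Cape Morrow → 2:35 PM UTC.
Add 14 hours 52 minutes leg 3 → 5:27 AM UTC (Apr 4).
Add 3 hours 6 minutes layover in Cape Town → 8:33 AM UTC.
Add 5 hours 10 minutes leg 4 → 1:43 PM UTC.
Ravensport is UTC+1:00, so local arrival = 1:43 PM + 1:00 = 2:43 PM on Apr 4.

2:43 PM on April 4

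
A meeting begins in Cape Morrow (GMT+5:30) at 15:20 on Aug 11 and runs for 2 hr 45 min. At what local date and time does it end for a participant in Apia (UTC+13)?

Convert start to UTC: 15:20 − 5:30 = 09:50 UTC on Aug 11.
Add 2 hours and 45 minutes duration → 12:35 UTC.
Apia is UTC+13:00, so local end time = 12:35 + 13:00 = 01:35 on Aug 12.

01:35 on August 12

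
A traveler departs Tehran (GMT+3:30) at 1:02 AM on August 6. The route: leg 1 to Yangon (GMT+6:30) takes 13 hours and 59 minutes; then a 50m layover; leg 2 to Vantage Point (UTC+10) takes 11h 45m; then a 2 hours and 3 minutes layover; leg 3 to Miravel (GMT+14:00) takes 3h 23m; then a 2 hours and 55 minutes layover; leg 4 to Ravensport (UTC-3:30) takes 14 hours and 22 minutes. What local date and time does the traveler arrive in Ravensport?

7:19 PM on August 7

Convert departure to UTC: 1:02 AM − 3:30 = 9:32 PM UTC on Aug 5.
Add 13 hours and 59 minutes leg 1 → 11:31 AM UTC (Aug 6).
Add 50 minutes layover in Yangon → 12:21 PM UTC.
Add 11 hours and 45 minutes leg 2 → 12:06 AM UTC (Aug 7).
Add 2 hours 3 minutes layover in Vantage Point → 2:09 AM UTC.
Add 3 hours 23 minutes leg 3 → 5:32 AM UTC.
Add 2 hours 55 minutes layover in Miravel → 8:27 AM UTC.
Add 14 hours 22 minutes leg 4 → 10:49 PM UTC.
Ravensport is UTC−3:30, so local arrival = 10:49 PM − 3:30 = 7:19 PM on Aug 7.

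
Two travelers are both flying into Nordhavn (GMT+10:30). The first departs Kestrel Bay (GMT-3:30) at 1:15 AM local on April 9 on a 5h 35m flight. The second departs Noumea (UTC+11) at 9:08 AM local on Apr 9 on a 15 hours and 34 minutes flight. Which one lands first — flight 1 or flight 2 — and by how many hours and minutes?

Flight 1 in UTC: 1:15 AM + 3:30 = 4:45 AM on Apr 9.
+5 hours and 35 minutes → arrive 10:20 AM UTC on Apr 9.
Flight 2 in UTC: 9:08 AM − 11:00 = 10:08 PM on Apr 8.
+15 hours and 34 minutes → arrive 1:42 PM UTC on Apr 9.
Flight 1 lands earlier by 3 hours 22 minutes.

the first, by 3 hours 22 minutes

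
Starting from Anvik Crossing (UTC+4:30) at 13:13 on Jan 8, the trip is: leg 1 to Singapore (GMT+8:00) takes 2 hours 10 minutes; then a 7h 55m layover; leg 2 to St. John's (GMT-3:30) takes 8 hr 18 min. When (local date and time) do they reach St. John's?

23:36 on Jan 8

Convert departure to UTC: 13:13 − 4:30 = 08:43 UTC on Jan 8.
Add 2 hours and 10 minutes leg 1 → 10:53 UTC.
Add 7 hours 55 minutes layover in Singapore → 18:48 UTC.
Add 8 hours 18 minutes leg 2 → 03:06 UTC (Jan 9).
St. John's is UTC−3:30, so local arrival = 03:06 − 3:30 = 23:36 on Jan 8.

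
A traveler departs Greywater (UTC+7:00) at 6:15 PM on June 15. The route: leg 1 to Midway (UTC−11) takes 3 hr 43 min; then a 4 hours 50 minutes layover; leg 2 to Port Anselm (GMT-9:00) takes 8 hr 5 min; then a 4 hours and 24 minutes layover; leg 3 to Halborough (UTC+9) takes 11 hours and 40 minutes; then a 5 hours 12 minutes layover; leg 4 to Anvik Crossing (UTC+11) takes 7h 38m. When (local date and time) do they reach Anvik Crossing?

7:47 PM on Jun 17

Convert departure to UTC: 6:15 PM − 7:00 = 11:15 AM UTC on Jun 15.
Add 3 hours and 43 minutes leg 1 → 2:58 PM UTC.
Add 4 hours 50 minutes layover in Midway → 7:48 PM UTC.
Add 8 hours and 5 minutes leg 2 → 3:53 AM UTC (Jun 16).
Add 4 hours and 24 minutes layover in Port Anselm → 8:17 AM UTC.
Add 11 hours 40 minutes leg 3 → 7:57 PM UTC.
Add 5 hours 12 minutes layover in Halborough → 1:09 AM UTC (Jun 17).
Add 7 hours 38 minutes leg 4 → 8:47 AM UTC.
Anvik Crossing is UTC+11:00, so local arrival = 8:47 AM + 11:00 = 7:47 PM on Jun 17.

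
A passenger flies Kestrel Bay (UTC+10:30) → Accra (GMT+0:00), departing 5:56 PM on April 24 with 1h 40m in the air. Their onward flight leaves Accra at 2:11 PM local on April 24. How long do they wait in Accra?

Convert departure to UTC: 5:56 PM − 10:30 = 7:26 AM UTC on Apr 24.
Add 1 hour 40 minutes flight time → 9:06 AM UTC.
Accra is UTC+0, so local arrival is the same: 9:06 AM on Apr 24.
Layover = 2:11 PM − 9:06 AM = 5 hours 5 minutes.

5 hours 5 minutes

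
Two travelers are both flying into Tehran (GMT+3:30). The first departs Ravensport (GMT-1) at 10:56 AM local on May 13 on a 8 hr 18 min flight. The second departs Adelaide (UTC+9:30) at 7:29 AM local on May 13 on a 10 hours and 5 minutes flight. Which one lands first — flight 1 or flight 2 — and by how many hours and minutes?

Flight 1 in UTC: 10:56 AM + 1:00 = 11:56 AM on May 13.
+8 hours and 18 minutes → arrive 8:14 PM UTC on May 13.
Flight 2 in UTC: 7:29 AM − 9:30 = 9:59 PM on May 12.
+10 hours and 5 minutes → arrive 8:04 AM UTC on May 13.
Flight 2 lands earlier by 12 hours 10 minutes.

the second, by 12 hours 10 minutes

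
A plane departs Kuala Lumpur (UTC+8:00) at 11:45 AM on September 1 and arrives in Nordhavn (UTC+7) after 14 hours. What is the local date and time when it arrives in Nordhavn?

12:45 AM on Sep 2

Convert departure to UTC: 11:45 AM − 8:00 = 3:45 AM UTC on Sep 1.
Add 14 hours travel time → 5:45 PM UTC.
Nordhavn is UTC+7:00, so local arrival = 5:45 PM + 7:00 = 12:45 AM on Sep 2.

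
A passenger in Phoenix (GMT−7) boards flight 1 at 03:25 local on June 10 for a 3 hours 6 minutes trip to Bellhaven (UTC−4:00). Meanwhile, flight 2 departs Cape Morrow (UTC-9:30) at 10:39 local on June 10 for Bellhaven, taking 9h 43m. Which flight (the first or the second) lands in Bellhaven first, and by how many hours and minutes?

the first, by 16 hours 21 minutes

Flight 1 in UTC: 03:25 + 7:00 = 10:25 on Jun 10.
+3 hours 6 minutes → arrive 13:31 UTC on Jun 10.
Flight 2 in UTC: 10:39 + 9:30 = 20:09 on Jun 10.
+9 hours 43 minutes → arrive 05:52 UTC on Jun 11.
Flight 1 lands earlier by 16 hours 21 minutes.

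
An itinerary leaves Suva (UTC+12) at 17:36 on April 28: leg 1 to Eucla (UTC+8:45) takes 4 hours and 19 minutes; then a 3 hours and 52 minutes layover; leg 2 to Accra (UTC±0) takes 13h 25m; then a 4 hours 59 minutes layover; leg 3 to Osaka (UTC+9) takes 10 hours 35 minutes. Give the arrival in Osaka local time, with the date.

Convert departure to UTC: 17:36 − 12:00 = 05:36 UTC on Apr 28.
Add 4 hours and 19 minutes leg 1 → 09:55 UTC.
Add 3 hours and 52 minutes layover in Eucla → 13:47 UTC.
Add 13 hours 25 minutes leg 2 → 03:12 UTC (Apr 29).
Add 4 hours and 59 minutes layover in Accra → 08:11 UTC.
Add 10 hours and 35 minutes leg 3 → 18:46 UTC.
Osaka is UTC+9:00, so local arrival = 18:46 + 9:00 = 03:46 on Apr 30.

03:46 on April 30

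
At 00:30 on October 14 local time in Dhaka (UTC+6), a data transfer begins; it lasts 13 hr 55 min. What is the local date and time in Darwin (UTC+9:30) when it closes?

Convert start to UTC: 00:30 − 6:00 = 18:30 UTC on Oct 13.
Add 13 hours and 55 minutes duration → 08:25 UTC (Oct 14).
Darwin is UTC+9:30, so local end time = 08:25 + 9:30 = 17:55 on Oct 14.

17:55 on October 14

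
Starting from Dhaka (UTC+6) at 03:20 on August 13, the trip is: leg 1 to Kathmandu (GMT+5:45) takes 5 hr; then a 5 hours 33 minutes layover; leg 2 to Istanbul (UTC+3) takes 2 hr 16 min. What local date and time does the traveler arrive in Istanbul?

13:09 on Aug 13

Convert departure to UTC: 03:20 − 6:00 = 21:20 UTC on Aug 12.
Add 5 hours leg 1 → 02:20 UTC (Aug 13).
Add 5 hours 33 minutes layover in Kathmandu → 07:53 UTC.
Add 2 hours and 16 minutes leg 2 → 10:09 UTC.
Istanbul is UTC+3:00, so local arrival = 10:09 + 3:00 = 13:09 on Aug 13.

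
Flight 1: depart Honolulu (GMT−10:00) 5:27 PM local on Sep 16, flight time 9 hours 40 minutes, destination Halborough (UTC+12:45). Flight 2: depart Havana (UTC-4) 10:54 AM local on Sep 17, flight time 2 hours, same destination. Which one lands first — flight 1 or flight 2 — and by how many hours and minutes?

Flight 1 in UTC: 5:27 PM + 10:00 = 3:27 AM on Sep 17.
+9 hours 40 minutes → arrive 1:07 PM UTC on Sep 17.
Flight 2 in UTC: 10:54 AM + 4:00 = 2:54 PM on Sep 17.
+2 hours → arrive 4:54 PM UTC on Sep 17.
Flight 1 lands earlier by 3 hours 47 minutes.

the first, by 3 hours 47 minutes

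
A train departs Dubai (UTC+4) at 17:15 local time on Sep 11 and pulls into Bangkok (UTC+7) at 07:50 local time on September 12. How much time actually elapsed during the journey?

Departure in UTC: 17:15 − 4:00 = 13:15 on Sep 11.
Arrival in UTC: 07:50 − 7:00 = 00:50 on Sep 12.
Elapsed = 00:50 − 13:15 (+1 day) = 11 hours 35 minutes.

11 hours 35 minutes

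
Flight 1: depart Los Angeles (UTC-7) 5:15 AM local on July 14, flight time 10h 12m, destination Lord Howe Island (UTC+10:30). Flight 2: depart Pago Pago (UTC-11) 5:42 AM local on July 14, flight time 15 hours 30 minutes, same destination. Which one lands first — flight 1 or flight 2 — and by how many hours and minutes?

the first, by 9 hours 45 minutes

Flight 1 in UTC: 5:15 AM + 7:00 = 12:15 PM on Jul 14.
+10 hours 12 minutes → arrive 10:27 PM UTC on Jul 14.
Flight 2 in UTC: 5:42 AM + 11:00 = 4:42 PM on Jul 14.
+15 hours 30 minutes → arrive 8:12 AM UTC on Jul 15.
Flight 1 lands earlier by 9 hours 45 minutes.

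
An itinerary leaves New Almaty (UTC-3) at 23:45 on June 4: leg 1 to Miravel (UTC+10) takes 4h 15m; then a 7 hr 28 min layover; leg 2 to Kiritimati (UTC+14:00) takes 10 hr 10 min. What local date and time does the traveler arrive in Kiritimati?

14:38 on June 6

Convert departure to UTC: 23:45 + 3:00 = 02:45 UTC on Jun 5.
Add 4 hours 15 minutes leg 1 → 07:00 UTC.
Add 7 hours and 28 minutes layover in Miravel → 14:28 UTC.
Add 10 hours and 10 minutes leg 2 → 00:38 UTC (Jun 6).
Kiritimati is UTC+14:00, so local arrival = 00:38 + 14:00 = 14:38 on Jun 6.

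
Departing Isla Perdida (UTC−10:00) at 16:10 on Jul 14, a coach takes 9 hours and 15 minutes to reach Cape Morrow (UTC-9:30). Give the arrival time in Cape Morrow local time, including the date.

Cape Morrow is 0:30 ahead of Isla Perdida.
After 9 hours 15 minutes it is 01:25 (Jul 15) in Isla Perdida.
Shift by the zone difference: 01:25 + 0:30 = 01:55 on Jul 15 in Cape Morrow.

01:55 on Jul 15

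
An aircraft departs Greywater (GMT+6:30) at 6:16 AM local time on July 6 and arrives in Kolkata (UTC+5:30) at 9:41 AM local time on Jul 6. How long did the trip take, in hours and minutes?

Departure in UTC: 6:16 AM − 6:30 = 11:46 PM on Jul 5.
Arrival in UTC: 9:41 AM − 5:30 = 4:11 AM on Jul 6.
Elapsed = 4:11 AM − 11:46 PM (+1 day) = 4 hours 25 minutes.

4 hours 25 minutes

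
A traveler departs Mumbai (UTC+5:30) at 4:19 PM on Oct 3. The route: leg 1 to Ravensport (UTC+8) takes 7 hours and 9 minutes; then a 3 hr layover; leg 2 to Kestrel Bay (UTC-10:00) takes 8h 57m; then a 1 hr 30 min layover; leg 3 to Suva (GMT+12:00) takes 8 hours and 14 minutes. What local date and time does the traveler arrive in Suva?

3:39 AM on Oct 5

Convert departure to UTC: 4:19 PM − 5:30 = 10:49 AM UTC on Oct 3.
Add 7 hours and 9 minutes leg 1 → 5:58 PM UTC.
Add 3 hours layover in Ravensport → 8:58 PM UTC.
Add 8 hours 57 minutes leg 2 → 5:55 AM UTC (Oct 4).
Add 1 hour and 30 minutes layover in Kestrel Bay → 7:25 AM UTC.
Add 8 hours and 14 minutes leg 3 → 3:39 PM UTC.
Suva is UTC+12:00, so local arrival = 3:39 PM + 12:00 = 3:39 AM on Oct 5.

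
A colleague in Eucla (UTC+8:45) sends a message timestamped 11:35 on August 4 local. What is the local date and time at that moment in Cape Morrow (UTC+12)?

14:50 on August 4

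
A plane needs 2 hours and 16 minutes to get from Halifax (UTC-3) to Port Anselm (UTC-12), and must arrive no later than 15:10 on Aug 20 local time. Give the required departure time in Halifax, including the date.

Target arrival in UTC: 15:10 + 12:00 = 03:10 on Aug 21.
Subtract 2 hours 16 minutes → departure 00:54 UTC on Aug 21.
Halifax is UTC−3:00: 00:54 − 3:00 = 21:54 on Aug 20.

21:54 on Aug 20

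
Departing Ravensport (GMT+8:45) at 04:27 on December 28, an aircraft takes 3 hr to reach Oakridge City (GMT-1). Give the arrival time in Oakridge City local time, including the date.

Convert departure to UTC: 04:27 − 8:45 = 19:42 UTC on Dec 27.
Add 3 hours travel time → 22:42 UTC.
Oakridge City is UTC−1:00, so local arrival = 22:42 − 1:00 = 21:42 on Dec 27.

21:42 on December 27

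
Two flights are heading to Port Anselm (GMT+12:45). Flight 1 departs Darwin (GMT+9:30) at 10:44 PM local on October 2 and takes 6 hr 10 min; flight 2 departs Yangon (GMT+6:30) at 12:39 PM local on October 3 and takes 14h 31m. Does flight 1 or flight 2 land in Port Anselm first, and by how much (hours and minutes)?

the first, by 25 hours 16 minutes

Flight 1 in UTC: 10:44 PM − 9:30 = 1:14 PM on Oct 2.
+6 hours 10 minutes → arrive 7:24 PM UTC on Oct 2.
Flight 2 in UTC: 12:39 PM − 6:30 = 6:09 AM on Oct 3.
+14 hours and 31 minutes → arrive 8:40 PM UTC on Oct 3.
Flight 1 lands earlier by 25 hours 16 minutes.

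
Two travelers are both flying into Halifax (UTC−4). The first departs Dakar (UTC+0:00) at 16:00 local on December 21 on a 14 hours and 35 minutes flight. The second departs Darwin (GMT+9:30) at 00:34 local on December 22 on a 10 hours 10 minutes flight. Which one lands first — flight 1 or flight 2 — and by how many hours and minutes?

the second, by 5 hours 21 minutes

Flight 1 departs at 16:00 UTC (Dec 21).
+14 hours 35 minutes → arrive 06:35 UTC on Dec 22.
Flight 2 in UTC: 00:34 − 9:30 = 15:04 on Dec 21.
+10 hours 10 minutes → arrive 01:14 UTC on Dec 22.
Flight 2 lands earlier by 5 hours 21 minutes.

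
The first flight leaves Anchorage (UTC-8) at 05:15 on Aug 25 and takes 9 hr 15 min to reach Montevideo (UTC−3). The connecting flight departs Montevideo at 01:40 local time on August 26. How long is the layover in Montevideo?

Convert departure to UTC: 05:15 + 8:00 = 13:15 UTC on Aug 25.
Add 9 hours 15 minutes flight time → 22:30 UTC.
Montevideo is UTC−3:00, so local arrival = 22:30 − 3:00 = 19:30 on Aug 25.
Layover = 01:40 − 19:30 (+1 day) = 6 hours 10 minutes.

6 hours 10 minutes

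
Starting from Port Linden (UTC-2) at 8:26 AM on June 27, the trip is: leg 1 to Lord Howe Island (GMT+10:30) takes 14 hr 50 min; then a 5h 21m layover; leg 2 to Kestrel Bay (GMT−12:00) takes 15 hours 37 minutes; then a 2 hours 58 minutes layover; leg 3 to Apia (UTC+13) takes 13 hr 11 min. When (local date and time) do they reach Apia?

Convert departure to UTC: 8:26 AM + 2:00 = 10:26 AM UTC on Jun 27.
Add 14 hours 50 minutes leg 1 → 1:16 AM UTC (Jun 28).
Add 5 hours 21 minutes layover in Lord Howe Island → 6:37 AM UTC.
Add 15 hours 37 minutes leg 2 → 10:14 PM UTC.
Add 2 hours 58 minutes layover in Kestrel Bay → 1:12 AM UTC (Jun 29).
Add 13 hours 11 minutes leg 3 → 2:23 PM UTC.
Apia is UTC+13:00, so local arrival = 2:23 PM + 13:00 = 3:23 AM on Jun 30.

3:23 AM on June 30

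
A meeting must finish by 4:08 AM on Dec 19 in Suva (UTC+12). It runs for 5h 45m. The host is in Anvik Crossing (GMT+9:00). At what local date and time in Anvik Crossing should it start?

7:23 PM on December 18

Target end time in UTC: 4:08 AM − 12:00 = 4:08 PM on Dec 18.
Subtract 5 hours and 45 minutes → start 10:23 AM UTC on Dec 18.
Anvik Crossing is UTC+9:00: 10:23 AM + 9:00 = 7:23 PM on Dec 18.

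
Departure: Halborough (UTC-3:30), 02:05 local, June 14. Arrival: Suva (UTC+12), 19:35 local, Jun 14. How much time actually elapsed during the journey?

Departure in UTC: 02:05 + 3:30 = 05:35 on Jun 14.
Arrival in UTC: 19:35 − 12:00 = 07:35 on Jun 14.
Elapsed = 07:35 − 05:35 = 2 hours.

2 hours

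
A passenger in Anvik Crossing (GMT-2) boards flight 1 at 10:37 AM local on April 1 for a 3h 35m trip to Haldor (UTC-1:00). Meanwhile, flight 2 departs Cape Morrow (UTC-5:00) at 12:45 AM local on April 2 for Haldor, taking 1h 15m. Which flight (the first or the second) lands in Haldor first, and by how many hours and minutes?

Flight 1 in UTC: 10:37 AM + 2:00 = 12:37 PM on Apr 1.
+3 hours and 35 minutes → arrive 4:12 PM UTC on Apr 1.
Flight 2 in UTC: 12:45 AM + 5:00 = 5:45 AM on Apr 2.
+1 hour and 15 minutes → arrive 7:00 AM UTC on Apr 2.
Flight 1 lands earlier by 14 hours 48 minutes.

the first, by 14 hours 48 minutes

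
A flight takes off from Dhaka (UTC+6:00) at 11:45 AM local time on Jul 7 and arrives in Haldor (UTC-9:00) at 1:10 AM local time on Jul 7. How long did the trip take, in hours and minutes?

Haldor is 15:00 behind Dhaka.
Clock-face elapsed time (ignoring zones) is −10 hours 35 minutes.
Actual elapsed = −10 hours 35 minutes + 15:00 = 4 hours 25 minutes.

4 hours 25 minutes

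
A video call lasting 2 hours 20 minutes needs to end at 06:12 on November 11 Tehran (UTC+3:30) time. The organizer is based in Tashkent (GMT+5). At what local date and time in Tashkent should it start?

Target end time in UTC: 06:12 − 3:30 = 02:42 on Nov 11.
Subtract 2 hours and 20 minutes → start 00:22 UTC on Nov 11.
Tashkent is UTC+5:00: 00:22 + 5:00 = 05:22 on Nov 11.

05:22 on November 11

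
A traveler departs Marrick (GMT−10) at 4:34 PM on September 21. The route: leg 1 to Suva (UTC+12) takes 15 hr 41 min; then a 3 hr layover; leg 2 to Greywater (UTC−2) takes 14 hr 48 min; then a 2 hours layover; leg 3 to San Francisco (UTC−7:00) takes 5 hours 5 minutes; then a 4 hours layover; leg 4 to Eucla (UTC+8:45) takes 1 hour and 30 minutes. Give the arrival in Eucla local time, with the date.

9:23 AM on Sep 24

Convert departure to UTC: 4:34 PM + 10:00 = 2:34 AM UTC on Sep 22.
Add 15 hours and 41 minutes leg 1 → 6:15 PM UTC.
Add 3 hours layover in Suva → 9:15 PM UTC.
Add 14 hours and 48 minutes leg 2 → 12:03 PM UTC (Sep 23).
Add 2 hours layover in Greywater → 2:03 PM UTC.
Add 5 hours 5 minutes leg 3 → 7:08 PM UTC.
Add 4 hours layover in San Francisco → 11:08 PM UTC.
Add 1 hour 30 minutes leg 4 → 12:38 AM UTC (Sep 24).
Eucla is UTC+8:45, so local arrival = 12:38 AM + 8:45 = 9:23 AM on Sep 24.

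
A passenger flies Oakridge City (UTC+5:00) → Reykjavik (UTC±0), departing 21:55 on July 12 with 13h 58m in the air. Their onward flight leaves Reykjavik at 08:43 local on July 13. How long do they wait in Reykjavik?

Convert departure to UTC: 21:55 − 5:00 = 16:55 UTC on Jul 12.
Add 13 hours and 58 minutes flight time → 06:53 UTC (Jul 13).
Reykjavik is UTC+0, so local arrival is the same: 06:53 on Jul 13.
Layover = 08:43 − 06:53 = 1 hour 50 minutes.

1 hour 50 minutes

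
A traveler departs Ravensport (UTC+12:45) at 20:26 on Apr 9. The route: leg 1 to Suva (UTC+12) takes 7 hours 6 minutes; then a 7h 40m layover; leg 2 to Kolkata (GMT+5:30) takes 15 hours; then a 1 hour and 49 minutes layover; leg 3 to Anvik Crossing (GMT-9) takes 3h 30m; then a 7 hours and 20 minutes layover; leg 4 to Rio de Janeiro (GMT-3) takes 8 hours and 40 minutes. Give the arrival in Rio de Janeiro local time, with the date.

Convert departure to UTC: 20:26 − 12:45 = 07:41 UTC on Apr 9.
Add 7 hours 6 minutes leg 1 → 14:47 UTC.
Add 7 hours and 40 minutes layover in Suva → 22:27 UTC.
Add 15 hours leg 2 → 13:27 UTC (Apr 10).
Add 1 hour 49 minutes layover in Kolkata → 15:16 UTC.
Add 3 hours and 30 minutes leg 3 → 18:46 UTC.
Add 7 hours 20 minutes layover in Anvik Crossing → 02:06 UTC (Apr 11).
Add 8 hours 40 minutes leg 4 → 10:46 UTC.
Rio de Janeiro is UTC−3:00, so local arrival = 10:46 − 3:00 = 07:46 on Apr 11.

07:46 on April 11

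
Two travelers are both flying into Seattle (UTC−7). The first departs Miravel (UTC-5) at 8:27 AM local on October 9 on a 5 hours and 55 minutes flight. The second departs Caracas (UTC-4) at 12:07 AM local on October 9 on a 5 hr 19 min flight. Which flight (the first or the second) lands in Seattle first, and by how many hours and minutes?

the second, by 9 hours 56 minutes

Flight 1 in UTC: 8:27 AM + 5:00 = 1:27 PM on Oct 9.
+5 hours and 55 minutes → arrive 7:22 PM UTC on Oct 9.
Flight 2 in UTC: 12:07 AM + 4:00 = 4:07 AM on Oct 9.
+5 hours and 19 minutes → arrive 9:26 AM UTC on Oct 9.
Flight 2 lands earlier by 9 hours 56 minutes.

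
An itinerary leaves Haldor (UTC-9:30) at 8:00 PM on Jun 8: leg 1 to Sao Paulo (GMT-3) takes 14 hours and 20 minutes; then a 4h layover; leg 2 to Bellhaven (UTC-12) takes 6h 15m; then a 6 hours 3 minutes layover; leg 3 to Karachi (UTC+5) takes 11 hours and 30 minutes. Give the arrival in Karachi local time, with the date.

4:38 AM on June 11

Convert departure to UTC: 8:00 PM + 9:30 = 5:30 AM UTC on Jun 9.
Add 14 hours and 20 minutes leg 1 → 7:50 PM UTC.
Add 4 hours layover in Sao Paulo → 11:50 PM UTC.
Add 6 hours 15 minutes leg 2 → 6:05 AM UTC (Jun 10).
Add 6 hours and 3 minutes layover in Bellhaven → 12:08 PM UTC.
Add 11 hours and 30 minutes leg 3 → 11:38 PM UTC.
Karachi is UTC+5:00, so local arrival = 11:38 PM + 5:00 = 4:38 AM on Jun 11.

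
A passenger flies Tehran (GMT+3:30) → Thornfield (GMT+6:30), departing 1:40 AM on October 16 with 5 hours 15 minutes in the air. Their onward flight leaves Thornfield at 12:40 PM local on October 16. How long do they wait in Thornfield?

Convert departure to UTC: 1:40 AM − 3:30 = 10:10 PM UTC on Oct 15.
Add 5 hours and 15 minutes flight time → 3:25 AM UTC (Oct 16).
Thornfield is UTC+6:30, so local arrival = 3:25 AM + 6:30 = 9:55 AM on Oct 16.
Layover = 12:40 PM − 9:55 AM = 2 hours 45 minutes.

2 hours 45 minutes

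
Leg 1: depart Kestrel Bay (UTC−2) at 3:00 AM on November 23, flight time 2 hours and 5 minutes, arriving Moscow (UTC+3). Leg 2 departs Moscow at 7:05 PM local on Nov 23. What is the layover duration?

9 hours

Convert departure to UTC: 3:00 AM + 2:00 = 5:00 AM UTC on Nov 23.
Add 2 hours and 5 minutes flight time → 7:05 AM UTC.
Moscow is UTC+3:00, so local arrival = 7:05 AM + 3:00 = 10:05 AM on Nov 23.
Layover = 7:05 PM − 10:05 AM = 9 hours.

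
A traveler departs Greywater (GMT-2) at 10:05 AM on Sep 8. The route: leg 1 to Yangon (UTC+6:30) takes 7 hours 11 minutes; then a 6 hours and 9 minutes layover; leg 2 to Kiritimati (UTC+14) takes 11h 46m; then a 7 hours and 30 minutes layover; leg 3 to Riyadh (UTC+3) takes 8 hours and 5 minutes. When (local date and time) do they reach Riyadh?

7:46 AM on September 10

Convert departure to UTC: 10:05 AM + 2:00 = 12:05 PM UTC on Sep 8.
Add 7 hours 11 minutes leg 1 → 7:16 PM UTC.
Add 6 hours 9 minutes layover in Yangon → 1:25 AM UTC (Sep 9).
Add 11 hours and 46 minutes leg 2 → 1:11 PM UTC.
Add 7 hours and 30 minutes layover in Kiritimati → 8:41 PM UTC.
Add 8 hours and 5 minutes leg 3 → 4:46 AM UTC (Sep 10).
Riyadh is UTC+3:00, so local arrival = 4:46 AM + 3:00 = 7:46 AM on Sep 10.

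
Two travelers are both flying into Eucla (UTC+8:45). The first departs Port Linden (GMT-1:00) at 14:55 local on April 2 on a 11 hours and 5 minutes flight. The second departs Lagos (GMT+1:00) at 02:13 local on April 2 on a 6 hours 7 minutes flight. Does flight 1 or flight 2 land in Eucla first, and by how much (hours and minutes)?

Flight 1 in UTC: 14:55 + 1:00 = 15:55 on Apr 2.
+11 hours and 5 minutes → arrive 03:00 UTC on Apr 3.
Flight 2 in UTC: 02:13 − 1:00 = 01:13 on Apr 2.
+6 hours 7 minutes → arrive 07:20 UTC on Apr 2.
Flight 2 lands earlier by 19 hours 40 minutes.

the second, by 19 hours 40 minutes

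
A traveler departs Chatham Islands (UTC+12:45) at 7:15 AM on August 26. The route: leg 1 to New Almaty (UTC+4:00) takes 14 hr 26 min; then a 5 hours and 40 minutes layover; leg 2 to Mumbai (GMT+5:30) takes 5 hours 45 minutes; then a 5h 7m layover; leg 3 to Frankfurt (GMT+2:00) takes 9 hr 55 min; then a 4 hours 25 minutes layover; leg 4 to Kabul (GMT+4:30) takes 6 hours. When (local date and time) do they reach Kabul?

Convert departure to UTC: 7:15 AM − 12:45 = 6:30 PM UTC on Aug 25.
Add 14 hours 26 minutes leg 1 → 8:56 AM UTC (Aug 26).
Add 5 hours and 40 minutes layover in New Almaty → 2:36 PM UTC.
Add 5 hours and 45 minutes leg 2 → 8:21 PM UTC.
Add 5 hours and 7 minutes layover in Mumbai → 1:28 AM UTC (Aug 27).
Add 9 hours and 55 minutes leg 3 → 11:23 AM UTC.
Add 4 hours and 25 minutes layover in Frankfurt → 3:48 PM UTC.
Add 6 hours leg 4 → 9:48 PM UTC.
Kabul is UTC+4:30, so local arrival = 9:48 PM + 4:30 = 2:18 AM on Aug 28.

2:18 AM on Aug 28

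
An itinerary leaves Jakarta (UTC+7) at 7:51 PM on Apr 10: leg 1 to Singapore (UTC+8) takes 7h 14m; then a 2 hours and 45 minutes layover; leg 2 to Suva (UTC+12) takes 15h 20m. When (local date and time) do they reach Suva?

Convert departure to UTC: 7:51 PM − 7:00 = 12:51 PM UTC on Apr 10.
Add 7 hours and 14 minutes leg 1 → 8:05 PM UTC.
Add 2 hours and 45 minutes layover in Singapore → 10:50 PM UTC.
Add 15 hours and 20 minutes leg 2 → 2:10 PM UTC (Apr 11).
Suva is UTC+12:00, so local arrival = 2:10 PM + 12:00 = 2:10 AM on Apr 12.

2:10 AM on April 12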